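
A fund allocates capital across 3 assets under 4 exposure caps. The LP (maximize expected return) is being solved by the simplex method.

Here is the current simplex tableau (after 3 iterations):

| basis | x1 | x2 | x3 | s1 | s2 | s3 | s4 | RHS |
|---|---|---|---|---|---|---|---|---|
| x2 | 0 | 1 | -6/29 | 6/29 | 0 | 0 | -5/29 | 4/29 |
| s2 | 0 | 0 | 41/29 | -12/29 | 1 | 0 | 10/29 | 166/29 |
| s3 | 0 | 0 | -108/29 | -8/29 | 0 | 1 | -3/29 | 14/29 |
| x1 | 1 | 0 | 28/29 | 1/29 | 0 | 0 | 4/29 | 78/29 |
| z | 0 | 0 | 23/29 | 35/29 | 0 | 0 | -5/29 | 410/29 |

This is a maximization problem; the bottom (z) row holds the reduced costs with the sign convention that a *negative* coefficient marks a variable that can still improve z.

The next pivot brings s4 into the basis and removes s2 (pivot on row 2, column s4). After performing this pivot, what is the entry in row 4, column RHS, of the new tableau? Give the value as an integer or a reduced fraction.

2/5

Pivot element is row 2, column s4: 10/29.
Normalize row 2: new (row 2, RHS) = (166/29)/(10/29) = 83/5.
row 4 ← row 4 − (4/29)·(new row 2): 78/29 − (4/29)·(83/5) = 2/5.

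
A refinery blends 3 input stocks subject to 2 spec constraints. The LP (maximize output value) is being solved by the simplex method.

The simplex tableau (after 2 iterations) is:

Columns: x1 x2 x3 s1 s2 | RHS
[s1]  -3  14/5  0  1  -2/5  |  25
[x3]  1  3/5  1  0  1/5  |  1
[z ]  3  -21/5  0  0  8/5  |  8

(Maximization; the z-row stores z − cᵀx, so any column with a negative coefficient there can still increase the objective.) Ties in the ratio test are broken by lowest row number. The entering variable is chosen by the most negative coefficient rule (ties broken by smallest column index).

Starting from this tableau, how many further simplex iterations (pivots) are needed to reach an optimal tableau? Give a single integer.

pivot: x2 in, x3 out → z = 15
No improving column remains; optimal.

1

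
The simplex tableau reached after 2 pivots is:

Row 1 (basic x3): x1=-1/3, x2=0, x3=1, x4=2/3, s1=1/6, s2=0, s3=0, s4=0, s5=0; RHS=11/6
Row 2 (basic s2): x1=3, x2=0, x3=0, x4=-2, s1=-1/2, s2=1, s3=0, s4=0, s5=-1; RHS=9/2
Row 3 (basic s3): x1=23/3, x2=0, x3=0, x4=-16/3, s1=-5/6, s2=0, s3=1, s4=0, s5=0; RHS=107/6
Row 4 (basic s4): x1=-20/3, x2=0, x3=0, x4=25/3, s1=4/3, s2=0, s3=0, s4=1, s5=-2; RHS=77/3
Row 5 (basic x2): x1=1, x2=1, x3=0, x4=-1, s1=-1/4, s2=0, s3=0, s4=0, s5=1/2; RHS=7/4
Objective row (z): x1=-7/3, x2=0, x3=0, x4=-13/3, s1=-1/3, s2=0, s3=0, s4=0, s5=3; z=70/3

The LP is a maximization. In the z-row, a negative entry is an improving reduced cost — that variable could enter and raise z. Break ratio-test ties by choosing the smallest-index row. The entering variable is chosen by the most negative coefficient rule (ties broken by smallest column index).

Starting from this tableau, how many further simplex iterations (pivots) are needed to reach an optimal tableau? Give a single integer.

pivot: x4 in, x3 out → z = 141/4
pivot: x1 in, s2 out → z = 231/4
No improving column remains; optimal.

2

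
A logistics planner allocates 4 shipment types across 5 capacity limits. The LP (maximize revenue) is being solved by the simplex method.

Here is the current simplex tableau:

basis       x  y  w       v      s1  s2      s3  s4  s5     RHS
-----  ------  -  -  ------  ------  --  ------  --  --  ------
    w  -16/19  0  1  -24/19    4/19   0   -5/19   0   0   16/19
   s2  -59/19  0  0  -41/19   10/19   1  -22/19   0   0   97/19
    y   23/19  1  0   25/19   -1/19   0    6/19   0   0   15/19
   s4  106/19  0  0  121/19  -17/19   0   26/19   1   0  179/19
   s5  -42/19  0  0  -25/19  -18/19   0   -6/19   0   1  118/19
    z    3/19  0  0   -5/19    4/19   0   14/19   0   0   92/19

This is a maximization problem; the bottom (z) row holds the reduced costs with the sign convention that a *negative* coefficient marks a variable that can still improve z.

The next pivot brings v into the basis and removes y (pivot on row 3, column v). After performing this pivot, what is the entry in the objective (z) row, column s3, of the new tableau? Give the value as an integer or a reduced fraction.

Pivot element is row 3, column v: 25/19.
Normalize row 3: new (row 3, s3) = (6/19)/(25/19) = 6/25.
z-row ← z-row − (-5/19)·(new row 3): 14/19 − (-5/19)·(6/25) = 4/5.

4/5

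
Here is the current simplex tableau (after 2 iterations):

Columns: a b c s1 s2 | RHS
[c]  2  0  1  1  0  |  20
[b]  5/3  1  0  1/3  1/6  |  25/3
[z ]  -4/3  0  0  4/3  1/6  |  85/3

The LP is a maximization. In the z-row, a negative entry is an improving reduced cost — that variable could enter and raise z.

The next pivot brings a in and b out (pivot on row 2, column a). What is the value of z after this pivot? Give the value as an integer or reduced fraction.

35

Minimum ratio for a: (25/3)/(5/3) = 5.
z changes by −(z-row coeff of a)·ratio = −(-4/3)·5 = 20/3.
New z = 85/3 + (20/3) = 35.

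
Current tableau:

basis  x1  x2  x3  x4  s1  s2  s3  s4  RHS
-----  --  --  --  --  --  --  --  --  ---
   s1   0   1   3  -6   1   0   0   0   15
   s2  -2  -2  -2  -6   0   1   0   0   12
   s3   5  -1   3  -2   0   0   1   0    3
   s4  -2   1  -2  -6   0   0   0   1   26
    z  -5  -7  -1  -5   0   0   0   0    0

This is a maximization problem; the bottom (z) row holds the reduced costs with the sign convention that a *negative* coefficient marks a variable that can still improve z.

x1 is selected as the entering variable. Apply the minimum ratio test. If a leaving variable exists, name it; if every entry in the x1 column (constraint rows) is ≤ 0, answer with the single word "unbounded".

s3

Ratios: row 1 (s1): entry 0 ≤ 0, skip; row 2 (s2): entry -2 ≤ 0, skip; row 3 (s3): 3/5 = 3/5; row 4 (s4): entry -2 ≤ 0, skip.
Minimum ratio is in the s3 row, so s3 leaves.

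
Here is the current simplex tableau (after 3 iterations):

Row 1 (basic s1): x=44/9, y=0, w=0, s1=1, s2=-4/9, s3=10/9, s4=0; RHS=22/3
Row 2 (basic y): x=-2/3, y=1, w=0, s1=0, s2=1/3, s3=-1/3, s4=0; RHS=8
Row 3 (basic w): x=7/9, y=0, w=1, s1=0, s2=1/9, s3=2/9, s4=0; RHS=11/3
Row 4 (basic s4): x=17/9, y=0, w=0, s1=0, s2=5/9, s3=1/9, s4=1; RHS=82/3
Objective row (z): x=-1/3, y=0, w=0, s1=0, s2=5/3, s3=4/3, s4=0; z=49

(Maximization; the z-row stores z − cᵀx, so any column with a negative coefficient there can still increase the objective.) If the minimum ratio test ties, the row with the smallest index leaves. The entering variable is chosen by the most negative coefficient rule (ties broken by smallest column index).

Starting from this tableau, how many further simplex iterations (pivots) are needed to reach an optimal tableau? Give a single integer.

pivot: x in, s1 out → z = 99/2
No improving column remains; optimal.

1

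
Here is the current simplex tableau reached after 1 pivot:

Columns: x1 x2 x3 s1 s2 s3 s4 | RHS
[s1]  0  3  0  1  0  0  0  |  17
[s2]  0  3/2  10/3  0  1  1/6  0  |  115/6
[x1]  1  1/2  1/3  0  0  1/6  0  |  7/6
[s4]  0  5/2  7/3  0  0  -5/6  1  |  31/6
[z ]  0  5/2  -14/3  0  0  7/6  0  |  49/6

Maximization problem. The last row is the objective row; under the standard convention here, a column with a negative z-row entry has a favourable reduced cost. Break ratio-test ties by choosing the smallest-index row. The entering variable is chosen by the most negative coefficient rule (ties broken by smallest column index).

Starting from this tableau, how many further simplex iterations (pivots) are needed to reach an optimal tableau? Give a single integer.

pivot: x3 in, s4 out → z = 37/2
pivot: s3 in, x1 out → z = 77/4
No improving column remains; optimal.

2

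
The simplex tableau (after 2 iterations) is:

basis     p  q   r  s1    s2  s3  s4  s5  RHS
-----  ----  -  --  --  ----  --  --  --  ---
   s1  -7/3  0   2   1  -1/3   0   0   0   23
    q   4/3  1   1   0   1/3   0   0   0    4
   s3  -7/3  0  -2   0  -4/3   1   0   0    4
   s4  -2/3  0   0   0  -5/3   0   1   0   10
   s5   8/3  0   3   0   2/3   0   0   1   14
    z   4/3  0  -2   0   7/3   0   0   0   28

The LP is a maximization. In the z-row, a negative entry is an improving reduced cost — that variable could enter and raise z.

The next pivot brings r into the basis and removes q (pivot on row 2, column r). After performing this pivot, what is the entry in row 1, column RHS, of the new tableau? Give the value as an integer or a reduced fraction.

15

Pivot element is row 2, column r: 1.
Normalize row 2: new (row 2, RHS) = 4/1 = 4.
row 1 ← row 1 − 2·(new row 2): 23 − 2·4 = 15.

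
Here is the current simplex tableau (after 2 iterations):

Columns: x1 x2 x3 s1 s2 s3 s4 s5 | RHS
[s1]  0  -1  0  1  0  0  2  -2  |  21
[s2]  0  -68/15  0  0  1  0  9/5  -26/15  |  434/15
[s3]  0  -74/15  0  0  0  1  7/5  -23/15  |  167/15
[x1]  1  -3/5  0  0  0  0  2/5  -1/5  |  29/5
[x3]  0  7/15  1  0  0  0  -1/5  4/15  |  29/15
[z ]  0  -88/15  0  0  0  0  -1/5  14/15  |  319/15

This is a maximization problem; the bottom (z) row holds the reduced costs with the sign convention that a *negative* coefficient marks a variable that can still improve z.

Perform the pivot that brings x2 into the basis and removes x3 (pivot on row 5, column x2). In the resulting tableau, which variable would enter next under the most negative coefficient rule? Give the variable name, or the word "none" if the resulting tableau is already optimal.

Pivot element 7/15. New z-row = old z-row − (-88/15)·(row 5/(7/15)).
Updated z-row coefficients: x1: 0, x2: 0, x3: 88/7, s1: 0, s2: 0, s3: 0, s4: -19/7, s5: 30/7.
The most negative is -19/7 in column s4, so s4 would enter next.

s4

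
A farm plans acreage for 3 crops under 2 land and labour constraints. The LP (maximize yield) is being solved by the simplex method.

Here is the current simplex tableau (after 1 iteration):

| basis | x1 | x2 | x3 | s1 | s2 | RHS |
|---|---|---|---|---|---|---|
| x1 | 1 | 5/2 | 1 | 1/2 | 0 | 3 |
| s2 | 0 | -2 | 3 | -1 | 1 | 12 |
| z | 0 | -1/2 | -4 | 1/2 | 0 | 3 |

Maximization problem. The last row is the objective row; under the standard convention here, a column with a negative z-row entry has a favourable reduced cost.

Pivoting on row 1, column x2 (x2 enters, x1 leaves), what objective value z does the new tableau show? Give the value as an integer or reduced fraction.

18/5

Minimum ratio for x2: 3/(5/2) = 6/5.
z changes by −(z-row coeff of x2)·ratio = −(-1/2)·(6/5) = 3/5.
New z = 3 + (3/5) = 18/5.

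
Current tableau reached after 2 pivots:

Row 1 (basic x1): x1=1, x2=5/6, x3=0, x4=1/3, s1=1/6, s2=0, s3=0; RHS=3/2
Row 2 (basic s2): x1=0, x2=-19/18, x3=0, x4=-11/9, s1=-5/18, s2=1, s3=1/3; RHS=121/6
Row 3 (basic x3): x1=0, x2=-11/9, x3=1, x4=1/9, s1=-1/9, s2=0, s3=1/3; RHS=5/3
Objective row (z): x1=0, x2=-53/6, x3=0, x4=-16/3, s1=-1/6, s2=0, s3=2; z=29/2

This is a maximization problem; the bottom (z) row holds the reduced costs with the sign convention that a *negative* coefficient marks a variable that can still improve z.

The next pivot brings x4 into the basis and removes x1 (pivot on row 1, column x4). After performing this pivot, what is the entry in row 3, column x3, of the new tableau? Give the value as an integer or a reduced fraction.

1

Pivot element is row 1, column x4: 1/3.
Normalize row 1: new (row 1, x3) = 0/(1/3) = 0.
row 3 ← row 3 − (1/9)·(new row 1): 1 − (1/9)·0 = 1.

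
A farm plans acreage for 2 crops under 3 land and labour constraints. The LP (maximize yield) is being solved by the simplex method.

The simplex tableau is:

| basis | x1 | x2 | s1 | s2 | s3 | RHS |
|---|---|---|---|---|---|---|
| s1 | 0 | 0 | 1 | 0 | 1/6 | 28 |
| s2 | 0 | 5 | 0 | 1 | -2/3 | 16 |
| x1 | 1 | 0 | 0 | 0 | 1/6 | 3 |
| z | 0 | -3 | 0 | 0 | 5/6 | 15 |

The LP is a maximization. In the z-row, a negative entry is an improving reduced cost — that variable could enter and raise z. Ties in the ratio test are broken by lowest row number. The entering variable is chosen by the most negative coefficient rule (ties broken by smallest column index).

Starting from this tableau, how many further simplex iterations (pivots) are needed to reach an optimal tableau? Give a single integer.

pivot: x2 in, s2 out → z = 123/5
No improving column remains; optimal.

1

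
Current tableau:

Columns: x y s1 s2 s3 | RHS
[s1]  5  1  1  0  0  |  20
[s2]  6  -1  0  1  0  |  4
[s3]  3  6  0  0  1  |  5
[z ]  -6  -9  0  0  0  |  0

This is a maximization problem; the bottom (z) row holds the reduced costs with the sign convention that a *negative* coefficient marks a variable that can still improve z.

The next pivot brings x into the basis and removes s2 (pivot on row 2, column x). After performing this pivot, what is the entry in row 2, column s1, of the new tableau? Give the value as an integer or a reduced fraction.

Pivot element is row 2, column x: 6.
Normalize row 2: new (row 2, s1) = 0/6 = 0.
Row 2 is the pivot row, so the entry is 0.

0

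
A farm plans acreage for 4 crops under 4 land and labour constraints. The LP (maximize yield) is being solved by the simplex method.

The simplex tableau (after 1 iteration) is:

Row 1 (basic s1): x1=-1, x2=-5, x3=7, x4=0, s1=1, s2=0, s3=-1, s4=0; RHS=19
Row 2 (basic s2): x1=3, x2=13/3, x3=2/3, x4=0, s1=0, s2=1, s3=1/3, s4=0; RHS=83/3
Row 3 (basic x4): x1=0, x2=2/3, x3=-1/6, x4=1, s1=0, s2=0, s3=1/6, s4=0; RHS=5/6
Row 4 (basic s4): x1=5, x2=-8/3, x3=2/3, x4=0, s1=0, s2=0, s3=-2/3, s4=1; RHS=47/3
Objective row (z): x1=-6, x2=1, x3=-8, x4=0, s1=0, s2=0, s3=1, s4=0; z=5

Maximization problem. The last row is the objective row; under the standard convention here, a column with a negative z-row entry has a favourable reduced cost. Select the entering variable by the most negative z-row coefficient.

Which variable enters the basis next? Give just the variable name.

Objective-row coefficients: x1: -6, x2: 1, x3: -8, x4: 0, s1: 0, s2: 0, s3: 1, s4: 0.
The most negative is -8 in column x3, so x3 enters.

x3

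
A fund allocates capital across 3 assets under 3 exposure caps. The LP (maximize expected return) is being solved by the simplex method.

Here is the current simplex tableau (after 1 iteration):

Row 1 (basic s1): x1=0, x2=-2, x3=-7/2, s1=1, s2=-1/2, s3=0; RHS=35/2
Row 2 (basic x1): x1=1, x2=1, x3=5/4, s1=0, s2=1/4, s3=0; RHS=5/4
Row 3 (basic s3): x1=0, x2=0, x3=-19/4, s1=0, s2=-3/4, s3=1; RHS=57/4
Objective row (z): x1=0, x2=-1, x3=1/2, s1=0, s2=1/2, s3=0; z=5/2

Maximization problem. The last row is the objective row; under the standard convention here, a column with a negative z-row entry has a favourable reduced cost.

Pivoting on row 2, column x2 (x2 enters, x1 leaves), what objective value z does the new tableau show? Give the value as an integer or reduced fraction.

15/4

Minimum ratio for x2: (5/4)/1 = 5/4.
z changes by −(z-row coeff of x2)·ratio = −(-1)·(5/4) = 5/4.
New z = 5/2 + (5/4) = 15/4.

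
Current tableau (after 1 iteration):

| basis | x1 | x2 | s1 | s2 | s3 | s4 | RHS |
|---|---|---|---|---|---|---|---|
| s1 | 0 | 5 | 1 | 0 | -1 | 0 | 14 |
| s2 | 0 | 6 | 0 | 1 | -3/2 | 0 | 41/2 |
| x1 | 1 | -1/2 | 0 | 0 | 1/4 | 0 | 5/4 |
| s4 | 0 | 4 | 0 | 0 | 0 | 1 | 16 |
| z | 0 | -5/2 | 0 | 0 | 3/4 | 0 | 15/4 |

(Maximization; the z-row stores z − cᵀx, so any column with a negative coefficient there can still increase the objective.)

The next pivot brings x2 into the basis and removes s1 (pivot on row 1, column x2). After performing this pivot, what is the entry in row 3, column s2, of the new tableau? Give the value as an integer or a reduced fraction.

0

Pivot element is row 1, column x2: 5.
Normalize row 1: new (row 1, s2) = 0/5 = 0.
row 3 ← row 3 − (-1/2)·(new row 1): 0 − (-1/2)·0 = 0.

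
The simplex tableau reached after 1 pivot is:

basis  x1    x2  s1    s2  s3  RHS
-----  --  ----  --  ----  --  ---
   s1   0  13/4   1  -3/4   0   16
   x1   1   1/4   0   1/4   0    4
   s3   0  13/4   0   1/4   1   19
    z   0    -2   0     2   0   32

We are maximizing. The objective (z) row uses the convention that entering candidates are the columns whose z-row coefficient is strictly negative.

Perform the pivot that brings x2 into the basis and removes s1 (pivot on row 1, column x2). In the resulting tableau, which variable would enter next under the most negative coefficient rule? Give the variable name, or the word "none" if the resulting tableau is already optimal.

Pivot element 13/4. New z-row = old z-row − (-2)·(row 1/(13/4)).
Updated z-row coefficients: x1: 0, x2: 0, s1: 8/13, s2: 20/13, s3: 0.
No coefficient is strictly negative; the tableau after this pivot is optimal.

none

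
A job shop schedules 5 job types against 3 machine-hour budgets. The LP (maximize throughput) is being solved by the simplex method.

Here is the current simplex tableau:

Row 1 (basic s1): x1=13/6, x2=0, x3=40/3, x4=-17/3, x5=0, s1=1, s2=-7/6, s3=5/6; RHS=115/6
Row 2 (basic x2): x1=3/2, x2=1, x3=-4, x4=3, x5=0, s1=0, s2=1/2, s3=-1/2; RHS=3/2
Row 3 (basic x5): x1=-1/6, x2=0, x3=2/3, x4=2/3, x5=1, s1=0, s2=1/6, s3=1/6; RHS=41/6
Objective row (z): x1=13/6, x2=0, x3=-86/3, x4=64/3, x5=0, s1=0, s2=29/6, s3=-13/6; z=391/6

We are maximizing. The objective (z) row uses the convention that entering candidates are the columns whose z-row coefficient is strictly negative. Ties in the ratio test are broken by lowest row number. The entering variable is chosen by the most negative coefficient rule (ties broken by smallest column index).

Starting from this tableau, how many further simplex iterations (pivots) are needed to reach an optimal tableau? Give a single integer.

2

pivot: x3 in, s1 out → z = 851/8
pivot: s3 in, x3 out → z = 115
No improving column remains; optimal.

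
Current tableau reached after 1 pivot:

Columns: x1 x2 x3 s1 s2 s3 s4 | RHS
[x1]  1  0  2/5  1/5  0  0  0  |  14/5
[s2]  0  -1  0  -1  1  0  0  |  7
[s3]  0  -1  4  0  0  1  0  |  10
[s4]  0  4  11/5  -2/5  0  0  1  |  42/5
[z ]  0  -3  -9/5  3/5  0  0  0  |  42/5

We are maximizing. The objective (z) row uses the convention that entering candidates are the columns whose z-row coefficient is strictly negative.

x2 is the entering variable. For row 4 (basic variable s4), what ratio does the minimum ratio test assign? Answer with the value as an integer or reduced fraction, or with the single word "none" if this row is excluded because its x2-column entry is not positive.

21/10

Ratio = RHS / (x2 entry) = (42/5) / 4 = 21/10.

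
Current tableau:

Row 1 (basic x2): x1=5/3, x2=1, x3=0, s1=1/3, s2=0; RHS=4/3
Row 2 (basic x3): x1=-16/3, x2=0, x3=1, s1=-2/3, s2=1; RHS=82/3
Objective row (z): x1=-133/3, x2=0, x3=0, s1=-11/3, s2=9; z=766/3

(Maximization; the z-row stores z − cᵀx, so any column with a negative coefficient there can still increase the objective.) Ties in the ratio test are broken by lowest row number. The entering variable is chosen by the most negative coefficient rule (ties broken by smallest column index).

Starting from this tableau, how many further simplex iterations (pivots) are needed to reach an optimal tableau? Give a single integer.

pivot: x1 in, x2 out → z = 1454/5
No improving column remains; optimal.

1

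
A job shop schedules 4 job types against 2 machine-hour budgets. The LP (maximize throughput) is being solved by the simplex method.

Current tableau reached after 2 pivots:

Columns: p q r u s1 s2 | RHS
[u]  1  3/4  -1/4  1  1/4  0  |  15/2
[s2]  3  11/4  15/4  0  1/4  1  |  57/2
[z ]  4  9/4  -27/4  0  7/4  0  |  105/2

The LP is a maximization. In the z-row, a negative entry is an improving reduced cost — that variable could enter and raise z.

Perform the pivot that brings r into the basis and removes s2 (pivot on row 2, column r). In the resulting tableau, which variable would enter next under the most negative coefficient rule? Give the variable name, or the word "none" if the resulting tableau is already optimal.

Pivot element 15/4. New z-row = old z-row − (-27/4)·(row 2/(15/4)).
Updated z-row coefficients: p: 47/5, q: 36/5, r: 0, u: 0, s1: 11/5, s2: 9/5.
No coefficient is strictly negative; the tableau after this pivot is optimal.

none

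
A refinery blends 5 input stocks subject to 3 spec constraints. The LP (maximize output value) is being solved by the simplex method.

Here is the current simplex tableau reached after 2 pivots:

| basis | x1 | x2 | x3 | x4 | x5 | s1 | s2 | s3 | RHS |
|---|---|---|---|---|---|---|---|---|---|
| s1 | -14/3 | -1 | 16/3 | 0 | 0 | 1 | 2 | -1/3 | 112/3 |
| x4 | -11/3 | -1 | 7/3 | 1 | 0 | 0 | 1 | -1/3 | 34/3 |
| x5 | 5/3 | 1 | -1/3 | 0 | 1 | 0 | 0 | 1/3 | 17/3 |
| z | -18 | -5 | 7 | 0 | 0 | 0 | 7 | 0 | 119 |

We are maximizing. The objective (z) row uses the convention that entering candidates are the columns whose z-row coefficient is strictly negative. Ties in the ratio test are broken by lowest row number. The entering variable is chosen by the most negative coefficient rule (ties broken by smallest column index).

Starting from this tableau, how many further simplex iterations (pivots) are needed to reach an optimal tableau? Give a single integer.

pivot: x1 in, x5 out → z = 901/5
No improving column remains; optimal.

1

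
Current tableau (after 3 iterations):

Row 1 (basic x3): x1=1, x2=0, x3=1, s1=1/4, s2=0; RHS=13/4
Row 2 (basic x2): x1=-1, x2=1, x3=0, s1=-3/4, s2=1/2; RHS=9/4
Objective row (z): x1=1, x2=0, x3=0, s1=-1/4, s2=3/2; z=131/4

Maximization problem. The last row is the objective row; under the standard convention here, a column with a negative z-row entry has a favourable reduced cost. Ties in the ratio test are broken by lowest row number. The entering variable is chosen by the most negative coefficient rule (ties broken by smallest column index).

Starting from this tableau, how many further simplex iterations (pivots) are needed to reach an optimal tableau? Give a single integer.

1

pivot: s1 in, x3 out → z = 36
No improving column remains; optimal.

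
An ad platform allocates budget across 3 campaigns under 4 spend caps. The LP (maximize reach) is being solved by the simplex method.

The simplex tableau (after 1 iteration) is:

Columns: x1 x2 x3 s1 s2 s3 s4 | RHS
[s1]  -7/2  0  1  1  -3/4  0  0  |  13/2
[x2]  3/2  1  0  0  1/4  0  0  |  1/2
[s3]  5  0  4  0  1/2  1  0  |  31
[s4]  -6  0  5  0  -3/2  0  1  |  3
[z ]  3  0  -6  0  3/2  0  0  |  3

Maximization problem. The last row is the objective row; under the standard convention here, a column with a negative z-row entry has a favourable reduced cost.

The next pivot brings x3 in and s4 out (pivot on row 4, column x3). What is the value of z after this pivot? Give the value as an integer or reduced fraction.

33/5

Minimum ratio for x3: 3/5 = 3/5.
z changes by −(z-row coeff of x3)·ratio = −(-6)·(3/5) = 18/5.
New z = 3 + (18/5) = 33/5.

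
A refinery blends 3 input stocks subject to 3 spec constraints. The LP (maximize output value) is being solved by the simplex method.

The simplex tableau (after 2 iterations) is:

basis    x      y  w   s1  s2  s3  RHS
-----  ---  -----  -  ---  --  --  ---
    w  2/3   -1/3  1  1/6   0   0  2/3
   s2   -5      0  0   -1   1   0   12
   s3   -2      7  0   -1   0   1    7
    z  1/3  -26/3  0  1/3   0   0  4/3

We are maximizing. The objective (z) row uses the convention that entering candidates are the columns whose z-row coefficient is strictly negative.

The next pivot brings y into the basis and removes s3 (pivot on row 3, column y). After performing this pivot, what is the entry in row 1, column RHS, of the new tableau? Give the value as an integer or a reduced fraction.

Pivot element is row 3, column y: 7.
Normalize row 3: new (row 3, RHS) = 7/7 = 1.
row 1 ← row 1 − (-1/3)·(new row 3): 2/3 − (-1/3)·1 = 1.

1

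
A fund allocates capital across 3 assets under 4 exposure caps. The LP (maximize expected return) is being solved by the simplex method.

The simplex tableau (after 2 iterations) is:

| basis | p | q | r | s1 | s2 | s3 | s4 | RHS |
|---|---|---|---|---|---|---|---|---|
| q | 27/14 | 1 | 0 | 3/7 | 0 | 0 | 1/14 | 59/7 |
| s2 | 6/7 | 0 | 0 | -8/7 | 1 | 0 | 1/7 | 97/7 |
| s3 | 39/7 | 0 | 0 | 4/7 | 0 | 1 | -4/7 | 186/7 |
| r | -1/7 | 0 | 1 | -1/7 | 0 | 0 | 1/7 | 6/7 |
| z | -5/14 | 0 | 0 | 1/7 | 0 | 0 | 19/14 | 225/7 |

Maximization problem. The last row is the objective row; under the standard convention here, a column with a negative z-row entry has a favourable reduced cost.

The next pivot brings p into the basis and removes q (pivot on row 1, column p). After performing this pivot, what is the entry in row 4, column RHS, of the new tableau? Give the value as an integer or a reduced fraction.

Pivot element is row 1, column p: 27/14.
Normalize row 1: new (row 1, RHS) = (59/7)/(27/14) = 118/27.
row 4 ← row 4 − (-1/7)·(new row 1): 6/7 − (-1/7)·(118/27) = 40/27.

40/27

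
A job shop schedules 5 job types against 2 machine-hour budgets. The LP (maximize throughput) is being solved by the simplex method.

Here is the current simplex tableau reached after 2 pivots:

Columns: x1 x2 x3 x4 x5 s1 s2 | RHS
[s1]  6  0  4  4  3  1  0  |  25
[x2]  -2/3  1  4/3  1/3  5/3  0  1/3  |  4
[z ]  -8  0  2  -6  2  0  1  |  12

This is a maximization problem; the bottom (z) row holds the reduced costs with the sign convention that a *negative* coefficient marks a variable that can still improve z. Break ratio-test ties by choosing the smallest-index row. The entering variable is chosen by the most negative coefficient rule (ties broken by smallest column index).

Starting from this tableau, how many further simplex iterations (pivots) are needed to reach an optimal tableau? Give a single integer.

pivot: x1 in, s1 out → z = 136/3
pivot: x4 in, x1 out → z = 99/2
No improving column remains; optimal.

2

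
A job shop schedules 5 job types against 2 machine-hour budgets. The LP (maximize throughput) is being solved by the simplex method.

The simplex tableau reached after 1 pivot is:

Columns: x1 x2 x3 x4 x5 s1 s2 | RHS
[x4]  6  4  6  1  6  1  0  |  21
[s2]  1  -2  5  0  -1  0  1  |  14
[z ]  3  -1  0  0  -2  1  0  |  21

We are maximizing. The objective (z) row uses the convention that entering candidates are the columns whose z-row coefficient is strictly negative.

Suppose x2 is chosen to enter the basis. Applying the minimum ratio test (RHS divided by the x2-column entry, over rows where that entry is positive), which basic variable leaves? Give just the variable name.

x4

Ratios: row 1 (x4): 21/4 = 21/4; row 2 (s2): entry -2 ≤ 0, skip.
Minimum ratio 21/4 is in the x4 row, so x4 leaves.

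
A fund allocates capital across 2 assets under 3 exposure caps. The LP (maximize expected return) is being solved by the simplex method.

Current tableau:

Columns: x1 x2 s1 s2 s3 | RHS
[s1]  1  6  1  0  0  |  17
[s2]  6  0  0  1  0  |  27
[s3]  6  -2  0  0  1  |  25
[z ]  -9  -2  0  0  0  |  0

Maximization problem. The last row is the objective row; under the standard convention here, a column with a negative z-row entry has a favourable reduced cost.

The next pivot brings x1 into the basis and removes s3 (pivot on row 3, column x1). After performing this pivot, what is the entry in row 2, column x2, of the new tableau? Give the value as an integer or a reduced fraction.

2

Pivot element is row 3, column x1: 6.
Normalize row 3: new (row 3, x2) = (-2)/6 = -1/3.
row 2 ← row 2 − 6·(new row 3): 0 − 6·(-1/3) = 2.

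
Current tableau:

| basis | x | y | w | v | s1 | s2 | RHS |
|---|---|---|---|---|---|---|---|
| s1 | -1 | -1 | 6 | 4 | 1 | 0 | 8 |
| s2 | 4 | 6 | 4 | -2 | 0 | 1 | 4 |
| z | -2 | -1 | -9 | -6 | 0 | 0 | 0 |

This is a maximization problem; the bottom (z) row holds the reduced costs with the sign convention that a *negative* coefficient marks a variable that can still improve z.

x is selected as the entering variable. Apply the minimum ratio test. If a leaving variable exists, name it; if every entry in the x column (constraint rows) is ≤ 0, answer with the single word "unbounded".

s2

Ratios: row 1 (s1): entry -1 ≤ 0, skip; row 2 (s2): 4/4 = 1.
Minimum ratio is in the s2 row, so s2 leaves.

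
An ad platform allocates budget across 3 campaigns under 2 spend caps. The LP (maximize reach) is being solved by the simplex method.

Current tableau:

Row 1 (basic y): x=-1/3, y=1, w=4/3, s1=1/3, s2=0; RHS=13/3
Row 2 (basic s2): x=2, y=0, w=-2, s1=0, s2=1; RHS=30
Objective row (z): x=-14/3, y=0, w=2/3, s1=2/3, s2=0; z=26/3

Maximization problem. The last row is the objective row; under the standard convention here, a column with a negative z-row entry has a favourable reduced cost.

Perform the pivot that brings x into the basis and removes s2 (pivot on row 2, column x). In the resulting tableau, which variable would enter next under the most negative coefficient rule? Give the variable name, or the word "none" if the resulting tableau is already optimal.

Pivot element 2. New z-row = old z-row − (-14/3)·(row 2/2).
Updated z-row coefficients: x: 0, y: 0, w: -4, s1: 2/3, s2: 7/3.
The most negative is -4 in column w, so w would enter next.

w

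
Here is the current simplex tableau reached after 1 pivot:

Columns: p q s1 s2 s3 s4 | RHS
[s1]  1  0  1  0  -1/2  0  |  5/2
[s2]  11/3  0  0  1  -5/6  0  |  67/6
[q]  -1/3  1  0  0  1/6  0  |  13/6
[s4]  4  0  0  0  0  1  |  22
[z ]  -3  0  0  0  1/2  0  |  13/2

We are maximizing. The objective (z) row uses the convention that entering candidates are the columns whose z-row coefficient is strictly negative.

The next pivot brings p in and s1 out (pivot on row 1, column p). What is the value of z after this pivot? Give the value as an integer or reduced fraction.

Minimum ratio for p: (5/2)/1 = 5/2.
z changes by −(z-row coeff of p)·ratio = −(-3)·(5/2) = 15/2.
New z = 13/2 + (15/2) = 14.

14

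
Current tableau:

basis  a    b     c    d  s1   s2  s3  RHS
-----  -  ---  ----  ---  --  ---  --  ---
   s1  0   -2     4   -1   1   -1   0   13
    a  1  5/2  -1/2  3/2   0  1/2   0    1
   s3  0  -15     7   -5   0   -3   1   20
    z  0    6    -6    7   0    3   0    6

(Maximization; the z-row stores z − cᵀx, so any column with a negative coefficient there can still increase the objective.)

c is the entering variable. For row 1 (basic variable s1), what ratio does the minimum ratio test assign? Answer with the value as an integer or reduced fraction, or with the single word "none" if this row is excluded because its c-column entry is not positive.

Ratio = RHS / (c entry) = 13 / 4 = 13/4.

13/4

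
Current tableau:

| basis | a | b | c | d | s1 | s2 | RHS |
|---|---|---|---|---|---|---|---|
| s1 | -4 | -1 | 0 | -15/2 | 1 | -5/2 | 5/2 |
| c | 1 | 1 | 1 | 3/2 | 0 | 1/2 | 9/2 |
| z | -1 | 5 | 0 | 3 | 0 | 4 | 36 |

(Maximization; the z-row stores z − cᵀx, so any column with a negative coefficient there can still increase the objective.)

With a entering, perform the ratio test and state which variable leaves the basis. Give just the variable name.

Ratios: row 1 (s1): entry -4 ≤ 0, skip; row 2 (c): (9/2)/1 = 9/2.
Minimum ratio 9/2 is in the c row, so c leaves.

c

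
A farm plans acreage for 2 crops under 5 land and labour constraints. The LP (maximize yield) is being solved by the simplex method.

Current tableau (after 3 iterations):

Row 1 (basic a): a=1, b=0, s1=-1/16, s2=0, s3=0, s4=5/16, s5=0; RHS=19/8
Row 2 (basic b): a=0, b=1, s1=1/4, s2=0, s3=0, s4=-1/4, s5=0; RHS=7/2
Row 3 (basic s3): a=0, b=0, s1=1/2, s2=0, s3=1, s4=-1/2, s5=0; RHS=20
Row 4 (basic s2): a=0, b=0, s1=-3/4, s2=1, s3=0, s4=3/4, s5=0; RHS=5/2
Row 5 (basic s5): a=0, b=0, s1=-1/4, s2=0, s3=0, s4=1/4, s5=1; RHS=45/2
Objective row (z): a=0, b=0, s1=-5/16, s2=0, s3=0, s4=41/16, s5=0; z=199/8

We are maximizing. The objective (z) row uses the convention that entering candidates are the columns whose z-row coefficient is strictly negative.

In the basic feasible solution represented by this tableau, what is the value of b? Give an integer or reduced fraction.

7/2

b is basic (row 2); its value is the RHS of that row: 7/2.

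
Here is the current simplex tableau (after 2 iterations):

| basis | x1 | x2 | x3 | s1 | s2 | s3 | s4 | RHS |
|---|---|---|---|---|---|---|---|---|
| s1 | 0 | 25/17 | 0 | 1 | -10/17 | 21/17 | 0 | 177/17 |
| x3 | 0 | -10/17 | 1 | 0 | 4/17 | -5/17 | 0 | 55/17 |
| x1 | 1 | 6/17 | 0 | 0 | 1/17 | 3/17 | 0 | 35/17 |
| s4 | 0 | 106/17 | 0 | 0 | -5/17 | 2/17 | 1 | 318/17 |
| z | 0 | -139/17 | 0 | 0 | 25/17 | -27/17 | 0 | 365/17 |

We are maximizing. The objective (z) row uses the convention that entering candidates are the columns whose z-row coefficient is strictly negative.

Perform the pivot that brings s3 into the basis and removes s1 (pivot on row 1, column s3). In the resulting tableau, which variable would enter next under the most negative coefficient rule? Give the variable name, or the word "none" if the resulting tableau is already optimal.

x2

Pivot element 21/17. New z-row = old z-row − (-27/17)·(row 1/(21/17)).
Updated z-row coefficients: x1: 0, x2: -44/7, x3: 0, s1: 9/7, s2: 5/7, s3: 0, s4: 0.
The most negative is -44/7 in column x2, so x2 would enter next.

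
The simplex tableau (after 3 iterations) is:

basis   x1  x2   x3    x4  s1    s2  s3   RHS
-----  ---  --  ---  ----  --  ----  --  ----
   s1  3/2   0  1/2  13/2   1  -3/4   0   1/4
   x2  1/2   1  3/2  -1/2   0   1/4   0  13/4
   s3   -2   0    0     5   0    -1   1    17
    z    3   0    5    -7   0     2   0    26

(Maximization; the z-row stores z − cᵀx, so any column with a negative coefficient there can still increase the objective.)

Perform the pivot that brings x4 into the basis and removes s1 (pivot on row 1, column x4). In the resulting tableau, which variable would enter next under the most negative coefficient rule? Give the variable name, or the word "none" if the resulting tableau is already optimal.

none

Pivot element 13/2. New z-row = old z-row − (-7)·(row 1/(13/2)).
Updated z-row coefficients: x1: 60/13, x2: 0, x3: 72/13, x4: 0, s1: 14/13, s2: 31/26, s3: 0.
No coefficient is strictly negative; the tableau after this pivot is optimal.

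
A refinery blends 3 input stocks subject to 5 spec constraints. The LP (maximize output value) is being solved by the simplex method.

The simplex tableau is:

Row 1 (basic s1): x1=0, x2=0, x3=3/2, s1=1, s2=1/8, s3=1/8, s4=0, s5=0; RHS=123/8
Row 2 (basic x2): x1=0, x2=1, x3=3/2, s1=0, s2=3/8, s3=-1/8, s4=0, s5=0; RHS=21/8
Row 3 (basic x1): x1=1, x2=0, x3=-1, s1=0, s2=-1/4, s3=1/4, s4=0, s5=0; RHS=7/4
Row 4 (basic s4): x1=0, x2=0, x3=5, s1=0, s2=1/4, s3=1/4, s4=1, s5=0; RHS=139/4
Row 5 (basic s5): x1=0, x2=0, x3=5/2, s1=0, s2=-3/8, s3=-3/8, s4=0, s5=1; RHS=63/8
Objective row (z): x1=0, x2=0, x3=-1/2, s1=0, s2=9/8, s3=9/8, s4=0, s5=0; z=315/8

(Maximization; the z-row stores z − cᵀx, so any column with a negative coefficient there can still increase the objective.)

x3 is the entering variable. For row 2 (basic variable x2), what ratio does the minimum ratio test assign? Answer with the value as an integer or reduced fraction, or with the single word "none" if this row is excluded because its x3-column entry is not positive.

7/4

Ratio = RHS / (x3 entry) = (21/8) / (3/2) = 7/4.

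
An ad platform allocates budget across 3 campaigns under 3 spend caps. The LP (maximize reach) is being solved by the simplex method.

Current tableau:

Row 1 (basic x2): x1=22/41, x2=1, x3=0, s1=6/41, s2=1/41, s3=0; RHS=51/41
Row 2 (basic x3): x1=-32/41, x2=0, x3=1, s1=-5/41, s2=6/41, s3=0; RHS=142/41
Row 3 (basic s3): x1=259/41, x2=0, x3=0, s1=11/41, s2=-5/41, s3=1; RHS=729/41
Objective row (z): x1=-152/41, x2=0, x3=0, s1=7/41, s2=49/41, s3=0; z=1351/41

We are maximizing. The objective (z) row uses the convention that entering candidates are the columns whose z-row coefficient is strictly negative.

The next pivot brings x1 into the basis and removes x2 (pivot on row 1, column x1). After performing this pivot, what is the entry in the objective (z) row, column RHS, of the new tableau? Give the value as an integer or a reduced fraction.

457/11

Pivot element is row 1, column x1: 22/41.
Normalize row 1: new (row 1, RHS) = (51/41)/(22/41) = 51/22.
z-row ← z-row − (-152/41)·(new row 1): 1351/41 − (-152/41)·(51/22) = 457/11.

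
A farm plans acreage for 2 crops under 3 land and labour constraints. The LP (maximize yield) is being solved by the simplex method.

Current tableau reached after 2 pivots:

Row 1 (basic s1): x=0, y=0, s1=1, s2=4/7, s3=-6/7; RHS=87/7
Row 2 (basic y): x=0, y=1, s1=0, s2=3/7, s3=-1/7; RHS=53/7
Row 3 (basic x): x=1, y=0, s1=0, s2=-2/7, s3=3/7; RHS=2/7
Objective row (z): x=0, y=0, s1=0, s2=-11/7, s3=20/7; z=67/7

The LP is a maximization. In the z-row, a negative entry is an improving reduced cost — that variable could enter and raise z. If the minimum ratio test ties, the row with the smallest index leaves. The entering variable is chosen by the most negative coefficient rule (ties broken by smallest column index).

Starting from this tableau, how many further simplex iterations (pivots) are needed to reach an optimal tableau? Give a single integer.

pivot: s2 in, y out → z = 112/3
No improving column remains; optimal.

1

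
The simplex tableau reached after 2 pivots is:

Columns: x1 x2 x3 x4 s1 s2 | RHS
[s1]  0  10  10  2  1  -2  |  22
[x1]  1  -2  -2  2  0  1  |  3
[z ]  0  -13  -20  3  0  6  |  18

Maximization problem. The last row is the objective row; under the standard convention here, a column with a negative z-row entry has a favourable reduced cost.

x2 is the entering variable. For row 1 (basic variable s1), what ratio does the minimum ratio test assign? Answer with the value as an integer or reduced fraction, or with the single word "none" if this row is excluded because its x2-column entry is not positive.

Ratio = RHS / (x2 entry) = 22 / 10 = 11/5.

11/5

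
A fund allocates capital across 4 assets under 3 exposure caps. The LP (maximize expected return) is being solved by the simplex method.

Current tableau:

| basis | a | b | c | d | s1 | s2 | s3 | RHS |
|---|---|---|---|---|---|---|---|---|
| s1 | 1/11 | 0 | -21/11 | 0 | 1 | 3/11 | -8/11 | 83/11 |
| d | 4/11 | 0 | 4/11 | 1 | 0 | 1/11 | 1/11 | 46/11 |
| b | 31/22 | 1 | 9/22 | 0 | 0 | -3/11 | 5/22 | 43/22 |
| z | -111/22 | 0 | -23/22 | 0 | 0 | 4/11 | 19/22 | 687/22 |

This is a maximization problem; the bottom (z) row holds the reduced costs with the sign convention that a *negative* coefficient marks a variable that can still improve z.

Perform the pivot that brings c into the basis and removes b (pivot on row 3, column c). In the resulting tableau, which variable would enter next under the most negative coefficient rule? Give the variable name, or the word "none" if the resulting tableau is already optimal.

Pivot element 9/22. New z-row = old z-row − (-23/22)·(row 3/(9/22)).
Updated z-row coefficients: a: -13/9, b: 23/9, c: 0, d: 0, s1: 0, s2: -1/3, s3: 13/9.
The most negative is -13/9 in column a, so a would enter next.

a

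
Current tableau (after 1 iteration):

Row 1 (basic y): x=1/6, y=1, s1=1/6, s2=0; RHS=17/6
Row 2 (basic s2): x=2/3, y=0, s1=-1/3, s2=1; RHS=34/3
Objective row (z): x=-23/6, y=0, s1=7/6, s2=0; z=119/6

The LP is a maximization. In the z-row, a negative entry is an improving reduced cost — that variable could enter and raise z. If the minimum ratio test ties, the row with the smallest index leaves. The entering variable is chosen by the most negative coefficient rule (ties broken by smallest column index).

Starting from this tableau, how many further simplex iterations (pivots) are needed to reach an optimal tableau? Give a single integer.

1

pivot: x in, y out → z = 85
No improving column remains; optimal.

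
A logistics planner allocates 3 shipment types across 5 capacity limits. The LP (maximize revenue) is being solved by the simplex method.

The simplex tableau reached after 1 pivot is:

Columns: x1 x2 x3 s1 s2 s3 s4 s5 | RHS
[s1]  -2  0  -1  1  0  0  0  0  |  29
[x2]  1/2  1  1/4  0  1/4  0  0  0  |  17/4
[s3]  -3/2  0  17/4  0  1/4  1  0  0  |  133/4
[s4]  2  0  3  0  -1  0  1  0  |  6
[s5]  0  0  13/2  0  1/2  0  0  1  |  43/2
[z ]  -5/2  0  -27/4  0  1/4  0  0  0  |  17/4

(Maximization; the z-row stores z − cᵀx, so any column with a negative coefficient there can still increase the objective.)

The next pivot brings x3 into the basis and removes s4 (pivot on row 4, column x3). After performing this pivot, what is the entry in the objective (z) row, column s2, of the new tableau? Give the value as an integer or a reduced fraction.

Pivot element is row 4, column x3: 3.
Normalize row 4: new (row 4, s2) = (-1)/3 = -1/3.
z-row ← z-row − (-27/4)·(new row 4): 1/4 − (-27/4)·(-1/3) = -2.

-2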